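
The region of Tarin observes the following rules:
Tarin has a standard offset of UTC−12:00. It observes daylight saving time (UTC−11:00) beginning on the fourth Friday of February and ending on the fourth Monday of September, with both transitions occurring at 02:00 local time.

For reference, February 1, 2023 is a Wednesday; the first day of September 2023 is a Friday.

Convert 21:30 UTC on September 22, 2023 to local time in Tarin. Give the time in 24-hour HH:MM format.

1 February 2023 is a Wednesday, so the first Friday is February 3 and the fourth is February 24.
1 September 2023 is a Friday, so the first Monday is September 4 and the fourth is September 25.
At the standard offset (UTC−12:00), 21:30 UTC − 12h = 09:30 Tarin standard time.
The standard-time date in Tarin, September 22, 2023, lies within the daylight-saving period (24 February – 25 September), so Tarin is on daylight time, UTC−11:00.
21:30 UTC − 11h = 10:30 local.

10:30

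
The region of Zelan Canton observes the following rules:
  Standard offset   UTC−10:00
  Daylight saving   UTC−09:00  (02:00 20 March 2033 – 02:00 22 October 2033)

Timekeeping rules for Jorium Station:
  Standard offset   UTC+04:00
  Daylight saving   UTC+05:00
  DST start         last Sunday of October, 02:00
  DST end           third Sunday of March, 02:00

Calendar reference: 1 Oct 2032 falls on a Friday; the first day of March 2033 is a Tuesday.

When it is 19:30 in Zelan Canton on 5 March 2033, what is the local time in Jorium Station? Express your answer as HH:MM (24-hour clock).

Daylight saving runs 20 March – 22 October; 5 March 2033 is outside that window, so Zelan Canton is on standard time at UTC−10:00.
19:30 Zelan Canton + 10h = 05:30 UTC (rolling into the next day, 6 March 2033).
1 October 2032 is a Friday, so Sundays fall on 3, 10, 17, 24, 31; the last is October 31.
1 March 2033 is a Tuesday, so the first Sunday is March 6 and the third is March 20.
At the standard offset (UTC+04:00), 05:30 UTC + 4h = 09:30 Jorium Station standard time.
The standard-time date in Jorium Station, 6 March 2033, falls between 31 October 2032 and 20 March 2033, so daylight saving is in effect and Jorium Station is at UTC+05:00.
05:30 UTC + 5h = 10:30 Jorium Station.

10:30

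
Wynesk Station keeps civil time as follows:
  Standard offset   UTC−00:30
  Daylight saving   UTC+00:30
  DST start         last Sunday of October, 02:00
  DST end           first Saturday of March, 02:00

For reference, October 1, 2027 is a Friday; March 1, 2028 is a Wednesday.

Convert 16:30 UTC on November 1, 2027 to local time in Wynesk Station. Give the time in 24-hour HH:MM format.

17:00

1 October 2027 is a Friday, so Sundays fall on 3, 10, 17, 24, 31; the last is October 31.
1 March 2028 is a Wednesday, so the first Saturday is March 4.
At the standard offset (UTC−00:30), 16:30 UTC − 0h30m = 16:00 Wynesk Station standard time.
The standard-time date in Wynesk Station, November 1, 2027, falls between 31 October 2027 and 4 March 2028, so daylight saving is in effect and Wynesk Station is at UTC+00:30.
16:30 UTC + 0h30m = 17:00 local.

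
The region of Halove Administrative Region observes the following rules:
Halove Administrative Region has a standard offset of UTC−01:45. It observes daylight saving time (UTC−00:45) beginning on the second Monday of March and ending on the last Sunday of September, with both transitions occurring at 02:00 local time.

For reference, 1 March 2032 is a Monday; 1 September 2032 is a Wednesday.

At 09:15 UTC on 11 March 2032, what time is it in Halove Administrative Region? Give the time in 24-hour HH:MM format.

08:30

1 March 2032 is a Monday, so the first Monday is March 1 and the second is March 8.
1 September 2032 is a Wednesday, so Sundays fall on 5, 12, 19, 26; the last is September 26.
At the standard offset (UTC−01:45), 09:15 UTC − 1h45m = 07:30 Halove Administrative Region standard time.
The standard-time date in Halove Administrative Region, 11 March 2032, lies within the daylight-saving period (8 March – 26 September), so Halove Administrative Region is on daylight time, UTC−00:45.
09:15 UTC − 0h45m = 08:30 local.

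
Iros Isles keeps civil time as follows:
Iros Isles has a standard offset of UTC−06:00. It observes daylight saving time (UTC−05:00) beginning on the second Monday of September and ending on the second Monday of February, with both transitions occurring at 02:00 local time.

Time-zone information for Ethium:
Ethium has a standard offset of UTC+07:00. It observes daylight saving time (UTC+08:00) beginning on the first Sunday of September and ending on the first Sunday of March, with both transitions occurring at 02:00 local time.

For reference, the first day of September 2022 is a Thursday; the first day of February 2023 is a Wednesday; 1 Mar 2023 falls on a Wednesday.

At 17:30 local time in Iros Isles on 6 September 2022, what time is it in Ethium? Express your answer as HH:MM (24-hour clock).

07:30

1 September 2022 is a Thursday, so the first Monday is September 5 and the second is September 12.
1 February 2023 is a Wednesday, so the first Monday is February 6 and the second is February 13.
6 September 2022 does not fall between 12 September 2022 and 13 February 2023, so daylight saving is not in effect and Iros Isles is at UTC−06:00.
17:30 Iros Isles + 6h = 23:30 UTC.
1 September 2022 is a Thursday, so the first Sunday is September 4.
1 March 2023 is a Wednesday, so the first Sunday is March 5.
At the standard offset (UTC+07:00), 23:30 UTC + 7h = 06:30 Ethium standard time (rolling into the next day, 7 September 2022).
The standard-time date in Ethium, 7 September 2022, falls between 4 September 2022 and 5 March 2023, so daylight saving is in effect and Ethium is at UTC+08:00.
23:30 UTC + 8h = 07:30 Ethium (rolling into the next day, 7 September 2022).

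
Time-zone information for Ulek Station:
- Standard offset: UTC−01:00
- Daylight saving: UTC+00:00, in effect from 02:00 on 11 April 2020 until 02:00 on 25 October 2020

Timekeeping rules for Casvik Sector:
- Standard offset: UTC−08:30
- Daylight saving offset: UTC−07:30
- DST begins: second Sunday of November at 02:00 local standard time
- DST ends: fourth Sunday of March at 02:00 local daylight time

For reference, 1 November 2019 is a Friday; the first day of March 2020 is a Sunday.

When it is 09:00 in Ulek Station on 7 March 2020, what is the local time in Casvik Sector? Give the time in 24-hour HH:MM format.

02:30

7 March 2020 is outside the daylight-saving period (11 April – 25 October), so Ulek Station is on standard time, UTC−01:00.
09:00 Ulek Station + 1h = 10:00 UTC.
1 November 2019 is a Friday, so the first Sunday is November 3 and the second is November 10.
1 March 2020 is a Sunday, so the first Sunday is March 1 and the fourth is March 22.
At the standard offset (UTC−08:30), 10:00 UTC − 8h30m = 01:30 Casvik Sector standard time.
The standard-time date in Casvik Sector, 7 March 2020, lies within the daylight-saving period (10 November 2019 – 22 March 2020), so Casvik Sector is on daylight time, UTC−07:30.
10:00 UTC − 7h30m = 02:30 Casvik Sector.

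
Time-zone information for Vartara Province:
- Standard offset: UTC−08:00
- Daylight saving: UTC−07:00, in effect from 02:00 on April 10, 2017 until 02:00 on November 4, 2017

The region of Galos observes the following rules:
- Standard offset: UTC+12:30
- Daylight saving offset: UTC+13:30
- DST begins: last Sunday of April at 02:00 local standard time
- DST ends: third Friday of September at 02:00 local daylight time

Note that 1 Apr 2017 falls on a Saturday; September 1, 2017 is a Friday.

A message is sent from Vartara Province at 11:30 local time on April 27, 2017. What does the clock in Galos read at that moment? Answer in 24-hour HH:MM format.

07:00

April 27, 2017 falls between 10 April and 4 November, so daylight saving is in effect and Vartara Province is at UTC−07:00.
11:30 Vartara Province + 7h = 18:30 UTC.
1 April 2017 is a Saturday, so Sundays fall on 2, 9, 16, 23, 30; the last is April 30.
1 September 2017 is a Friday, so the first Friday is September 1 and the third is September 15.
At the standard offset (UTC+12:30), 18:30 UTC + 12h30m = 07:00 Galos standard time (rolling into the next day, 28 April 2017).
The standard-time date in Galos, April 28, 2017, does not fall between 30 April and 15 September, so daylight saving is not in effect and Galos is at UTC+12:30.
18:30 UTC + 12h30m = 07:00 Galos (rolling into the next day, 28 April 2017).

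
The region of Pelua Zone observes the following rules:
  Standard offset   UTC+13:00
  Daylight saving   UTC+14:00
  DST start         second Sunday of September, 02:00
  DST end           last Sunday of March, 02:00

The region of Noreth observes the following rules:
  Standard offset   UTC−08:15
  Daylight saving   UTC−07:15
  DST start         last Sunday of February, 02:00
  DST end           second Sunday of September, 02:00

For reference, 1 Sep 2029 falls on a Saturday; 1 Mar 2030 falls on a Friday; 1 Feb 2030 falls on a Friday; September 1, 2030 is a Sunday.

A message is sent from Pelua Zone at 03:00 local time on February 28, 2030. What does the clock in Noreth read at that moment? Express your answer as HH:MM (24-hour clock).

05:45

1 September 2029 is a Saturday, so the first Sunday is September 2 and the second is September 9.
1 March 2030 is a Friday, so Sundays fall on 3, 10, 17, 24, 31; the last is March 31.
February 28, 2030 lies within the daylight-saving period (9 September 2029 – 31 March 2030), so Pelua Zone is on daylight time, UTC+14:00.
03:00 Pelua Zone − 14h = 13:00 UTC (rolling into the previous day, 27 February 2030).
1 February 2030 is a Friday, so Sundays fall on 3, 10, 17, 24; the last is February 24.
1 September 2030 is a Sunday, so the first Sunday is September 1 and the second is September 8.
At the standard offset (UTC−08:15), 13:00 UTC − 8h15m = 04:45 Noreth standard time.
The standard-time date in Noreth, February 27, 2030, falls between 24 February and 8 September, so daylight saving is in effect and Noreth is at UTC−07:15.
13:00 UTC − 7h15m = 05:45 Noreth.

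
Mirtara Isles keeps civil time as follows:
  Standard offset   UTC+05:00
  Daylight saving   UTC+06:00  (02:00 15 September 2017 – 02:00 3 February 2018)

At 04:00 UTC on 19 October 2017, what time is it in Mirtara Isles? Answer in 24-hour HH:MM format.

10:00

At the standard offset (UTC+05:00), 04:00 UTC + 5h = 09:00 Mirtara Isles standard time.
The standard-time date in Mirtara Isles, 19 October 2017, lies within the daylight-saving period (15 September 2017 – 3 February 2018), so Mirtara Isles is on daylight time, UTC+06:00.
04:00 UTC + 6h = 10:00 local.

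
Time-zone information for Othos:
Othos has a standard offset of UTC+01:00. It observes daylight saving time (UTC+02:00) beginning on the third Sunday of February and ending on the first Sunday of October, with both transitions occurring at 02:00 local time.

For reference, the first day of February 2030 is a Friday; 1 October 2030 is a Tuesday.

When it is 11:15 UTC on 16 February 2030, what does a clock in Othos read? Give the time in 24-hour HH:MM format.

12:15

1 February 2030 is a Friday, so the first Sunday is February 3 and the third is February 17.
1 October 2030 is a Tuesday, so the first Sunday is October 6.
At the standard offset (UTC+01:00), 11:15 UTC + 1h = 12:15 Othos standard time.
The standard-time date in Othos, 16 February 2030, is outside the daylight-saving period (17 February – 6 October), so Othos is on standard time, UTC+01:00.
11:15 UTC + 1h = 12:15 local.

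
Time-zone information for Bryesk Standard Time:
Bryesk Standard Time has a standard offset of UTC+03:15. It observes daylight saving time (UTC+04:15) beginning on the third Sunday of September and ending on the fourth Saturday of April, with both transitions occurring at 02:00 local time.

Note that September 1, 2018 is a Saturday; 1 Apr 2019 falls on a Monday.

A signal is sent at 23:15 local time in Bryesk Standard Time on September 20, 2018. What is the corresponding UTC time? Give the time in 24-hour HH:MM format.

1 September 2018 is a Saturday, so the first Sunday is September 2 and the third is September 16.
1 April 2019 is a Monday, so the first Saturday is April 6 and the fourth is April 27.
September 20, 2018 falls between 16 September 2018 and 27 April 2019, so daylight saving is in effect and Bryesk Standard Time is at UTC+04:15.
23:15 local − 4h15m = 19:00 UTC.

19:00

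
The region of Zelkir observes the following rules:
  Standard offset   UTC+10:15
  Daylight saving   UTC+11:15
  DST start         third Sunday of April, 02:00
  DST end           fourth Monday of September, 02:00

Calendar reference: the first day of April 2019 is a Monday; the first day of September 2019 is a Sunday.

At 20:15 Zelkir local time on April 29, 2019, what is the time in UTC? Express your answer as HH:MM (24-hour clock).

1 April 2019 is a Monday, so the first Sunday is April 7 and the third is April 21.
1 September 2019 is a Sunday, so the first Monday is September 2 and the fourth is September 23.
April 29, 2019 falls between 21 April and 23 September, so daylight saving is in effect and Zelkir is at UTC+11:15.
20:15 local − 11h15m = 09:00 UTC.

09:00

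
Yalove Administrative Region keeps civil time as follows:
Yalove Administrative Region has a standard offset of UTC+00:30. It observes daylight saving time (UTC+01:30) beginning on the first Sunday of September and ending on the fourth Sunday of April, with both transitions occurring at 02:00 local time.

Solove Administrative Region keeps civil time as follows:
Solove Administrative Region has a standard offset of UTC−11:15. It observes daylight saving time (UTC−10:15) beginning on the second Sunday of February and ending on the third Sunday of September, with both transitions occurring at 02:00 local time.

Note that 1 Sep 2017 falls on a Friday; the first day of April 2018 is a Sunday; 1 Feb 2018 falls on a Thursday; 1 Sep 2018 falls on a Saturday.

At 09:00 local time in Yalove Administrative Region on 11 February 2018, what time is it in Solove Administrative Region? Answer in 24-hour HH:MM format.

1 September 2017 is a Friday, so the first Sunday is September 3.
1 April 2018 is a Sunday, so the first Sunday is April 1 and the fourth is April 22.
11 February 2018 falls between 3 September 2017 and 22 April 2018, so daylight saving is in effect and Yalove Administrative Region is at UTC+01:30.
09:00 Yalove Administrative Region − 1h30m = 07:30 UTC.
1 February 2018 is a Thursday, so the first Sunday is February 4 and the second is February 11.
1 September 2018 is a Saturday, so the first Sunday is September 2 and the third is September 16.
At the standard offset (UTC−11:15), 07:30 UTC − 11h15m = 20:15 Solove Administrative Region standard time (rolling into the previous day, 10 February 2018).
The standard-time date in Solove Administrative Region, 10 February 2018, is outside the daylight-saving period (11 February – 16 September), so Solove Administrative Region is on standard time, UTC−11:15.
07:30 UTC − 11h15m = 20:15 Solove Administrative Region (rolling into the previous day, 10 February 2018).

20:15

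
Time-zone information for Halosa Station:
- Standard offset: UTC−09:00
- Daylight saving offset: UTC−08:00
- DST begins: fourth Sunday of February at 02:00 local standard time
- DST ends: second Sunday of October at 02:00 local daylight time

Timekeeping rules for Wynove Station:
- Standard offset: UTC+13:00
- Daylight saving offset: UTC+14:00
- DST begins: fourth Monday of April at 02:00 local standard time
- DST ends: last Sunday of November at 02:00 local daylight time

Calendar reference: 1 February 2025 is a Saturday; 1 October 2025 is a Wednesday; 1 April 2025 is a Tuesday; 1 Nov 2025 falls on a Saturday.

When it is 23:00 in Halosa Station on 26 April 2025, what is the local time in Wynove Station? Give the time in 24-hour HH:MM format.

20:00

1 February 2025 is a Saturday, so the first Sunday is February 2 and the fourth is February 23.
1 October 2025 is a Wednesday, so the first Sunday is October 5 and the second is October 12.
26 April 2025 falls between 23 February and 12 October, so daylight saving is in effect and Halosa Station is at UTC−08:00.
23:00 Halosa Station + 8h = 07:00 UTC (rolling into the next day, 27 April 2025).
1 April 2025 is a Tuesday, so the first Monday is April 7 and the fourth is April 28.
1 November 2025 is a Saturday, so Sundays fall on 2, 9, 16, 23, 30; the last is November 30.
At the standard offset (UTC+13:00), 07:00 UTC + 13h = 20:00 Wynove Station standard time.
The standard-time date in Wynove Station, 27 April 2025, is outside the daylight-saving period (28 April – 30 November), so Wynove Station is on standard time, UTC+13:00.
07:00 UTC + 13h = 20:00 Wynove Station.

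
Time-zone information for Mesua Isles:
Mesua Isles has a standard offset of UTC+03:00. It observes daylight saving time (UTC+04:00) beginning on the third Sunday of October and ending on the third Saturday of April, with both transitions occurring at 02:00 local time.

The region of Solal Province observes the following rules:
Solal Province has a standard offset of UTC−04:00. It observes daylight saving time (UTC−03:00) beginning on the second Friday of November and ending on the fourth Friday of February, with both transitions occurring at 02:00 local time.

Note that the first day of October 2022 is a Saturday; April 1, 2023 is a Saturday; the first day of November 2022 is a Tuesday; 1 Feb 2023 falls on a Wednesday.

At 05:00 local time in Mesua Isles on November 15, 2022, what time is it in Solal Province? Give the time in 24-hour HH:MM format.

1 October 2022 is a Saturday, so the first Sunday is October 2 and the third is October 16.
1 April 2023 is a Saturday, so the first Saturday is April 1 and the third is April 15.
Daylight saving runs 16 October 2022 – 15 April 2023; November 15, 2022 is inside that window, so Mesua Isles is at UTC+04:00.
05:00 Mesua Isles − 4h = 01:00 UTC.
1 November 2022 is a Tuesday, so the first Friday is November 4 and the second is November 11.
1 February 2023 is a Wednesday, so the first Friday is February 3 and the fourth is February 24.
At the standard offset (UTC−04:00), 01:00 UTC − 4h = 21:00 Solal Province standard time (rolling into the previous day, 14 November 2022).
Daylight saving runs 11 November 2022 – 24 February 2023; the standard-time date in Solal Province, November 14, 2022, is inside that window, so Solal Province is at UTC−03:00.
01:00 UTC − 3h = 22:00 Solal Province (rolling into the previous day, 14 November 2022).

22:00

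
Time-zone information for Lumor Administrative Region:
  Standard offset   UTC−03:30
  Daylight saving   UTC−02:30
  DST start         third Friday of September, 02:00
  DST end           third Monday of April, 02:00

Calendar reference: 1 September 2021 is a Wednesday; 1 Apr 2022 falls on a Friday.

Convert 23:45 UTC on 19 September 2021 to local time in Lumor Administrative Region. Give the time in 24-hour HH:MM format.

1 September 2021 is a Wednesday, so the first Friday is September 3 and the third is September 17.
1 April 2022 is a Friday, so the first Monday is April 4 and the third is April 18.
At the standard offset (UTC−03:30), 23:45 UTC − 3h30m = 20:15 Lumor Administrative Region standard time.
The standard-time date in Lumor Administrative Region, 19 September 2021, lies within the daylight-saving period (17 September 2021 – 18 April 2022), so Lumor Administrative Region is on daylight time, UTC−02:30.
23:45 UTC − 2h30m = 21:15 local.

21:15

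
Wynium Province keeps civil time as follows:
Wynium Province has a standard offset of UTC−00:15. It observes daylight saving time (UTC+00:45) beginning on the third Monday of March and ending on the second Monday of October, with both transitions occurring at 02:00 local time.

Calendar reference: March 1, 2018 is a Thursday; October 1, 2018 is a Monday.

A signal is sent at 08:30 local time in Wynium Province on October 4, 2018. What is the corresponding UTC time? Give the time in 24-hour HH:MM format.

1 March 2018 is a Thursday, so the first Monday is March 5 and the third is March 19.
1 October 2018 is a Monday, so the first Monday is October 1 and the second is October 8.
October 4, 2018 falls between 19 March and 8 October, so daylight saving is in effect and Wynium Province is at UTC+00:45.
08:30 local − 0h45m = 07:45 UTC.

07:45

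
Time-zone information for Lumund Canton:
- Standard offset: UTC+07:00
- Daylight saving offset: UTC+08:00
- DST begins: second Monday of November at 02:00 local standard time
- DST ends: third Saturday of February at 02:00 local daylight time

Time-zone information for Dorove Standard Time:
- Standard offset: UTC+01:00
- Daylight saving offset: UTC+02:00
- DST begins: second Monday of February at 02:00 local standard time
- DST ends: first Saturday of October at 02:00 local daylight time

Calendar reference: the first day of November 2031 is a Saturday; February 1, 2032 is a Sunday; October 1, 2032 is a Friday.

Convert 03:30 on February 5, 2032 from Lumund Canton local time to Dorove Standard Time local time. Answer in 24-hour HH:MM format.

20:30

1 November 2031 is a Saturday, so the first Monday is November 3 and the second is November 10.
1 February 2032 is a Sunday, so the first Saturday is February 7 and the third is February 21.
February 5, 2032 lies within the daylight-saving period (10 November 2031 – 21 February 2032), so Lumund Canton is on daylight time, UTC+08:00.
03:30 Lumund Canton − 8h = 19:30 UTC (rolling into the previous day, 4 February 2032).
1 February 2032 is a Sunday, so the first Monday is February 2 and the second is February 9.
1 October 2032 is a Friday, so the first Saturday is October 2.
At the standard offset (UTC+01:00), 19:30 UTC + 1h = 20:30 Dorove Standard Time standard time.
The standard-time date in Dorove Standard Time, February 4, 2032, does not fall between 9 February and 2 October, so daylight saving is not in effect and Dorove Standard Time is at UTC+01:00.
19:30 UTC + 1h = 20:30 Dorove Standard Time.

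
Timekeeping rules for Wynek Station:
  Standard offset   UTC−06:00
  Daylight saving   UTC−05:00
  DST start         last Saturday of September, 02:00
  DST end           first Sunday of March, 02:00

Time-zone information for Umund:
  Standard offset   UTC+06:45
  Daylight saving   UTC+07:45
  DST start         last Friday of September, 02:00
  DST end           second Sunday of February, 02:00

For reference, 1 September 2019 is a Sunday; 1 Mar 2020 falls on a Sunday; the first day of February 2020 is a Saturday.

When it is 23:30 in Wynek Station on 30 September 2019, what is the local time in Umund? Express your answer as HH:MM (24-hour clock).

1 September 2019 is a Sunday, so Saturdays fall on 7, 14, 21, 28; the last is September 28.
1 March 2020 is a Sunday, so the first Sunday is March 1.
Daylight saving runs 28 September 2019 – 1 March 2020; 30 September 2019 is inside that window, so Wynek Station is at UTC−05:00.
23:30 Wynek Station + 5h = 04:30 UTC (rolling into the next day, 1 October 2019).
1 September 2019 is a Sunday, so Fridays fall on 6, 13, 20, 27; the last is September 27.
1 February 2020 is a Saturday, so the first Sunday is February 2 and the second is February 9.
At the standard offset (UTC+06:45), 04:30 UTC + 6h45m = 11:15 Umund standard time.
Daylight saving runs 27 September 2019 – 9 February 2020; the standard-time date in Umund, 1 October 2019, is inside that window, so Umund is at UTC+07:45.
04:30 UTC + 7h45m = 12:15 Umund.

12:15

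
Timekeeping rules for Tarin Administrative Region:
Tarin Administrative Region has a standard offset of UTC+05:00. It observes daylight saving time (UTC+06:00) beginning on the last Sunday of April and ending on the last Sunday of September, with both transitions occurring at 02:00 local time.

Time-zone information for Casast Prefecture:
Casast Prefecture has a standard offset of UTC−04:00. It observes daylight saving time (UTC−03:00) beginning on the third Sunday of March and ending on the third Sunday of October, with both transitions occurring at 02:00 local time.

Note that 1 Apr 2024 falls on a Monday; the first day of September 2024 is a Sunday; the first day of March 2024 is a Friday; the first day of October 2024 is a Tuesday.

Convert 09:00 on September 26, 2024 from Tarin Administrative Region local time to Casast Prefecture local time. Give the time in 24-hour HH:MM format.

1 April 2024 is a Monday, so Sundays fall on 7, 14, 21, 28; the last is April 28.
1 September 2024 is a Sunday, so Sundays fall on 1, 8, 15, 22, 29; the last is September 29.
September 26, 2024 lies within the daylight-saving period (28 April – 29 September), so Tarin Administrative Region is on daylight time, UTC+06:00.
09:00 Tarin Administrative Region − 6h = 03:00 UTC.
1 March 2024 is a Friday, so the first Sunday is March 3 and the third is March 17.
1 October 2024 is a Tuesday, so the first Sunday is October 6 and the third is October 20.
At the standard offset (UTC−04:00), 03:00 UTC − 4h = 23:00 Casast Prefecture standard time (rolling into the previous day, 25 September 2024).
The standard-time date in Casast Prefecture, September 25, 2024, falls between 17 March and 20 October, so daylight saving is in effect and Casast Prefecture is at UTC−03:00.
03:00 UTC − 3h = 00:00 Casast Prefecture.

00:00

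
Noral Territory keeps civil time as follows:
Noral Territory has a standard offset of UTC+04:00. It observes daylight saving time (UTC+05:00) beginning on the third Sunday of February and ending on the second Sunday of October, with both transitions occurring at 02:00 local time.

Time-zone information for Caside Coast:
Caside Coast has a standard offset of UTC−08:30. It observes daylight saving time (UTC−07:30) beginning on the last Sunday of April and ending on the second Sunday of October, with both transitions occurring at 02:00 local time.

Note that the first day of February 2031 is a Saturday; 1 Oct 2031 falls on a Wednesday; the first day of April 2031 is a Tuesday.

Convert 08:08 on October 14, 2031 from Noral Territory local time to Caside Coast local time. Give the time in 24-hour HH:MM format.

19:38

1 February 2031 is a Saturday, so the first Sunday is February 2 and the third is February 16.
1 October 2031 is a Wednesday, so the first Sunday is October 5 and the second is October 12.
Daylight saving runs 16 February – 12 October; October 14, 2031 is outside that window, so Noral Territory is on standard time at UTC+04:00.
08:08 Noral Territory − 4h = 04:08 UTC.
1 April 2031 is a Tuesday, so Sundays fall on 6, 13, 20, 27; the last is April 27.
1 October 2031 is a Wednesday, so the first Sunday is October 5 and the second is October 12.
At the standard offset (UTC−08:30), 04:08 UTC − 8h30m = 19:38 Caside Coast standard time (rolling into the previous day, 13 October 2031).
The standard-time date in Caside Coast, October 13, 2031, is outside the daylight-saving period (27 April – 12 October), so Caside Coast is on standard time, UTC−08:30.
04:08 UTC − 8h30m = 19:38 Caside Coast (rolling into the previous day, 13 October 2031).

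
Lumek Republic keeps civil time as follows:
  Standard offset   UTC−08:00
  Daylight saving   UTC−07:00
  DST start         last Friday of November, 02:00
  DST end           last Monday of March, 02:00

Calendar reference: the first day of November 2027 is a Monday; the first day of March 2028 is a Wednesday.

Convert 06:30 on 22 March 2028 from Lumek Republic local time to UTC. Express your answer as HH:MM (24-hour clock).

1 November 2027 is a Monday, so Fridays fall on 5, 12, 19, 26; the last is November 26.
1 March 2028 is a Wednesday, so Mondays fall on 6, 13, 20, 27; the last is March 27.
22 March 2028 falls between 26 November 2027 and 27 March 2028, so daylight saving is in effect and Lumek Republic is at UTC−07:00.
06:30 local + 7h = 13:30 UTC.

13:30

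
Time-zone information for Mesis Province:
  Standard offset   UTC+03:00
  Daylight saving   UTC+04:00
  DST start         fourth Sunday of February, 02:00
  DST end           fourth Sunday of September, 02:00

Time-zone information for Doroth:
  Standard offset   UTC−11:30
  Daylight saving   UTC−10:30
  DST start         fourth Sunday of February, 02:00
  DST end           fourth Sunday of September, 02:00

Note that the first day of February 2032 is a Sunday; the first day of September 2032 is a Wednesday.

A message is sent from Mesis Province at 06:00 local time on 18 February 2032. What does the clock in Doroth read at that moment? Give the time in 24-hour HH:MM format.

1 February 2032 is a Sunday, so the first Sunday is February 1 and the fourth is February 22.
1 September 2032 is a Wednesday, so the first Sunday is September 5 and the fourth is September 26.
18 February 2032 is outside the daylight-saving period (22 February – 26 September), so Mesis Province is on standard time, UTC+03:00.
06:00 Mesis Province − 3h = 03:00 UTC.
1 February 2032 is a Sunday, so the first Sunday is February 1 and the fourth is February 22.
1 September 2032 is a Wednesday, so the first Sunday is September 5 and the fourth is September 26.
At the standard offset (UTC−11:30), 03:00 UTC − 11h30m = 15:30 Doroth standard time (rolling into the previous day, 17 February 2032).
Daylight saving runs 22 February – 26 September; the standard-time date in Doroth, 17 February 2032, is outside that window, so Doroth is on standard time at UTC−11:30.
03:00 UTC − 11h30m = 15:30 Doroth (rolling into the previous day, 17 February 2032).

15:30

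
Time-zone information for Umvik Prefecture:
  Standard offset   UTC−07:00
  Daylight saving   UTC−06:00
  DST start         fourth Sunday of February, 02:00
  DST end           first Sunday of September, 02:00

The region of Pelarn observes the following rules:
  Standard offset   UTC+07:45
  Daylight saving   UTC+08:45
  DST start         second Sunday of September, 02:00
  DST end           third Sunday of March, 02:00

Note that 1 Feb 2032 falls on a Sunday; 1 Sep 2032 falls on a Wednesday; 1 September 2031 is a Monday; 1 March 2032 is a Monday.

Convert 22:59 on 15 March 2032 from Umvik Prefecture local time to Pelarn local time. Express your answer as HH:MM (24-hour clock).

13:44

1 February 2032 is a Sunday, so the first Sunday is February 1 and the fourth is February 22.
1 September 2032 is a Wednesday, so the first Sunday is September 5.
15 March 2032 lies within the daylight-saving period (22 February – 5 September), so Umvik Prefecture is on daylight time, UTC−06:00.
22:59 Umvik Prefecture + 6h = 04:59 UTC (rolling into the next day, 16 March 2032).
1 September 2031 is a Monday, so the first Sunday is September 7 and the second is September 14.
1 March 2032 is a Monday, so the first Sunday is March 7 and the third is March 21.
At the standard offset (UTC+07:45), 04:59 UTC + 7h45m = 12:44 Pelarn standard time.
The standard-time date in Pelarn, 16 March 2032, lies within the daylight-saving period (14 September 2031 – 21 March 2032), so Pelarn is on daylight time, UTC+08:45.
04:59 UTC + 8h45m = 13:44 Pelarn.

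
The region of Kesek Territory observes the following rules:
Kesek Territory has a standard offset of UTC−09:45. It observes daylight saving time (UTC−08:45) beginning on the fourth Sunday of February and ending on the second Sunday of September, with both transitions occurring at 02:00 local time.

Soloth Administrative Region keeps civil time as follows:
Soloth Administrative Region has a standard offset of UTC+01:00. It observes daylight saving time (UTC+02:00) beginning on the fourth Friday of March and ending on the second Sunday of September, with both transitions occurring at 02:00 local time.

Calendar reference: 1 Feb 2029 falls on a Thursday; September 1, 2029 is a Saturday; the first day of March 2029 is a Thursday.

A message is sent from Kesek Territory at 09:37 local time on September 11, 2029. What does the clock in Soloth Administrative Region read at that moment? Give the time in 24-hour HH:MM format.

20:22

1 February 2029 is a Thursday, so the first Sunday is February 4 and the fourth is February 25.
1 September 2029 is a Saturday, so the first Sunday is September 2 and the second is September 9.
September 11, 2029 does not fall between 25 February and 9 September, so daylight saving is not in effect and Kesek Territory is at UTC−09:45.
09:37 Kesek Territory + 9h45m = 19:22 UTC.
1 March 2029 is a Thursday, so the first Friday is March 2 and the fourth is March 23.
1 September 2029 is a Saturday, so the first Sunday is September 2 and the second is September 9.
At the standard offset (UTC+01:00), 19:22 UTC + 1h = 20:22 Soloth Administrative Region standard time.
The standard-time date in Soloth Administrative Region, September 11, 2029, is outside the daylight-saving period (23 March – 9 September), so Soloth Administrative Region is on standard time, UTC+01:00.
19:22 UTC + 1h = 20:22 Soloth Administrative Region.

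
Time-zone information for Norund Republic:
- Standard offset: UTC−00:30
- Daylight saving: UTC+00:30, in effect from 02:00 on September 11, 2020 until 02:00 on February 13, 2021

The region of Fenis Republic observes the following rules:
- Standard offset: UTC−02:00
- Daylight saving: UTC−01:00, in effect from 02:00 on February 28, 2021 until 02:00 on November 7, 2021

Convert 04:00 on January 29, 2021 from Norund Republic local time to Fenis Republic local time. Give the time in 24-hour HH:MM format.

January 29, 2021 falls between 11 September 2020 and 13 February 2021, so daylight saving is in effect and Norund Republic is at UTC+00:30.
04:00 Norund Republic − 0h30m = 03:30 UTC.
At the standard offset (UTC−02:00), 03:30 UTC − 2h = 01:30 Fenis Republic standard time.
The standard-time date in Fenis Republic, January 29, 2021, is outside the daylight-saving period (28 February – 7 November), so Fenis Republic is on standard time, UTC−02:00.
03:30 UTC − 2h = 01:30 Fenis Republic.

01:30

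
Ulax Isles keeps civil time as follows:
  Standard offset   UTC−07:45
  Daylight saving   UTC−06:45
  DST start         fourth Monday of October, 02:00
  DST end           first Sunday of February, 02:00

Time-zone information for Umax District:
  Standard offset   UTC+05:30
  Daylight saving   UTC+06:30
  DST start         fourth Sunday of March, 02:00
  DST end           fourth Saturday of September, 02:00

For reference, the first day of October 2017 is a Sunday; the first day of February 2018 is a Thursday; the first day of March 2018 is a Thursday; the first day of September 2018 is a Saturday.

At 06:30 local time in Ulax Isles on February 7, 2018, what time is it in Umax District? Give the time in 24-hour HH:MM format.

1 October 2017 is a Sunday, so the first Monday is October 2 and the fourth is October 23.
1 February 2018 is a Thursday, so the first Sunday is February 4.
Daylight saving runs 23 October 2017 – 4 February 2018; February 7, 2018 is outside that window, so Ulax Isles is on standard time at UTC−07:45.
06:30 Ulax Isles + 7h45m = 14:15 UTC.
1 March 2018 is a Thursday, so the first Sunday is March 4 and the fourth is March 25.
1 September 2018 is a Saturday, so the first Saturday is September 1 and the fourth is September 22.
At the standard offset (UTC+05:30), 14:15 UTC + 5h30m = 19:45 Umax District standard time.
The standard-time date in Umax District, February 7, 2018, is outside the daylight-saving period (25 March – 22 September), so Umax District is on standard time, UTC+05:30.
14:15 UTC + 5h30m = 19:45 Umax District.

19:45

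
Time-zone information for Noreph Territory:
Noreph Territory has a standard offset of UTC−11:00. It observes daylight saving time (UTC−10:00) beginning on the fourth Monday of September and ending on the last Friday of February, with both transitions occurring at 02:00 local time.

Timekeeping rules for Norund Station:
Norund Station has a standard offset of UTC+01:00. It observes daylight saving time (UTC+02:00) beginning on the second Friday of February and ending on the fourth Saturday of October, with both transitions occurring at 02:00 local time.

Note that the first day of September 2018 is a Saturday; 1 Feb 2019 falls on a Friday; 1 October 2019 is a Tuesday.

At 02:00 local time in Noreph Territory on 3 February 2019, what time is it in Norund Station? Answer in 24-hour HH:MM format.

1 September 2018 is a Saturday, so the first Monday is September 3 and the fourth is September 24.
1 February 2019 is a Friday, so Fridays fall on 1, 8, 15, 22; the last is February 22.
Daylight saving runs 24 September 2018 – 22 February 2019; 3 February 2019 is inside that window, so Noreph Territory is at UTC−10:00.
02:00 Noreph Territory + 10h = 12:00 UTC.
1 February 2019 is a Friday, so the first Friday is February 1 and the second is February 8.
1 October 2019 is a Tuesday, so the first Saturday is October 5 and the fourth is October 26.
At the standard offset (UTC+01:00), 12:00 UTC + 1h = 13:00 Norund Station standard time.
Daylight saving runs 8 February – 26 October; the standard-time date in Norund Station, 3 February 2019, is outside that window, so Norund Station is on standard time at UTC+01:00.
12:00 UTC + 1h = 13:00 Norund Station.

13:00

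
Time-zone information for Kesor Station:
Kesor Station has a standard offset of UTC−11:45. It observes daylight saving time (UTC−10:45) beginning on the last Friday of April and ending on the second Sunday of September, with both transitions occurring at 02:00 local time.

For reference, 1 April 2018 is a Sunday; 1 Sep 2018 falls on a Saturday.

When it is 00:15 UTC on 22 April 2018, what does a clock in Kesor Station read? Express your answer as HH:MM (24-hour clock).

12:30

1 April 2018 is a Sunday, so Fridays fall on 6, 13, 20, 27; the last is April 27.
1 September 2018 is a Saturday, so the first Sunday is September 2 and the second is September 9.
At the standard offset (UTC−11:45), 00:15 UTC − 11h45m = 12:30 Kesor Station standard time (rolling into the previous day, 21 April 2018).
The standard-time date in Kesor Station, 21 April 2018, is outside the daylight-saving period (27 April – 9 September), so Kesor Station is on standard time, UTC−11:45.
00:15 UTC − 11h45m = 12:30 local (rolling into the previous day, 21 April 2018).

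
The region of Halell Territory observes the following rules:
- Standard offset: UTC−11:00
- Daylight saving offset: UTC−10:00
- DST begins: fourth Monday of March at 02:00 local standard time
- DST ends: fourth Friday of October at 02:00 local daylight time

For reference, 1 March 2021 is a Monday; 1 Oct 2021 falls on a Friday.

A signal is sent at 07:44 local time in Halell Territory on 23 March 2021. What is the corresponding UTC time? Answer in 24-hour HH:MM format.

17:44

1 March 2021 is a Monday, so the first Monday is March 1 and the fourth is March 22.
1 October 2021 is a Friday, so the first Friday is October 1 and the fourth is October 22.
23 March 2021 falls between 22 March and 22 October, so daylight saving is in effect and Halell Territory is at UTC−10:00.
07:44 local + 10h = 17:44 UTC.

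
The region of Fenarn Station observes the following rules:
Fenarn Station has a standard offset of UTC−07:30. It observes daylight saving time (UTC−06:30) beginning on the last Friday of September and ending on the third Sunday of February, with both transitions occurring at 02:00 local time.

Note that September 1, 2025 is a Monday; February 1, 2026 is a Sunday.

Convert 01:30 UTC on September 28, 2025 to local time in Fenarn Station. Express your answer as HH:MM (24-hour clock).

19:00

1 September 2025 is a Monday, so Fridays fall on 5, 12, 19, 26; the last is September 26.
1 February 2026 is a Sunday, so the first Sunday is February 1 and the third is February 15.
At the standard offset (UTC−07:30), 01:30 UTC − 7h30m = 18:00 Fenarn Station standard time (rolling into the previous day, 27 September 2025).
Daylight saving runs 26 September 2025 – 15 February 2026; the standard-time date in Fenarn Station, September 27, 2025, is inside that window, so Fenarn Station is at UTC−06:30.
01:30 UTC − 6h30m = 19:00 local (rolling into the previous day, 27 September 2025).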